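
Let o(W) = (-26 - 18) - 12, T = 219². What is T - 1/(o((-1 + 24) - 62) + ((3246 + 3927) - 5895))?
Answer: 58608341/1222 ≈ 47961.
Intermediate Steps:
T = 47961
o(W) = -56 (o(W) = -44 - 12 = -56)
T - 1/(o((-1 + 24) - 62) + ((3246 + 3927) - 5895)) = 47961 - 1/(-56 + ((3246 + 3927) - 5895)) = 47961 - 1/(-56 + (7173 - 5895)) = 47961 - 1/(-56 + 1278) = 47961 - 1/1222 = 58608341/1222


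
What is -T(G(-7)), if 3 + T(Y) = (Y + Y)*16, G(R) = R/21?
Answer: 41/3 ≈ 13.667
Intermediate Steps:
G(R) = R/21 (G(R) = R*(1/21) = R/21)
T(Y) = -3 + 32*Y (T(Y) = -3 + (Y + Y)*16 = -3 + (2*Y)*16 = -3 + 32*Y)
-T(G(-7)) = -(-3 + 32*((1/21)*(-7))) = -(-3 + 32*(-1/3)) = -(-3 - 32/3) = -1*(-41/3) = 41/3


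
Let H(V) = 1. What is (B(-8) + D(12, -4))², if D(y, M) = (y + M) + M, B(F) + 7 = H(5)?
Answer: 4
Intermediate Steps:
B(F) = -6 (B(F) = -7 + 1 = -6)
D(y, M) = y + 2*M (D(y, M) = (M + y) + M = y + 2*M)
(B(-8) + D(12, -4))² = (-6 + (12 + 2*(-4)))² = (-6 + (12 - 8))² = (-6 + 4)² = (-2)² = 4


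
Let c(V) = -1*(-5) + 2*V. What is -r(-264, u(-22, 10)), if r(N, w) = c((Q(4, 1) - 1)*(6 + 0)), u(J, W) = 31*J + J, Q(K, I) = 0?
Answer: 7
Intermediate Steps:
u(J, W) = 32*J
c(V) = 5 + 2*V
r(N, w) = -7 (r(N, w) = 5 + 2*((0 - 1)*(6 + 0)) = 5 + 2*(-1*6) = 5 + 2*(-6) = 5 - 12 = -7)
-r(-264, u(-22, 10)) = -1*(-7) = 7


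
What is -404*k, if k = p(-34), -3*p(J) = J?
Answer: -13736/3 ≈ -4578.7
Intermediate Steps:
p(J) = -J/3
k = 34/3 (k = -1/3*(-34) = 34/3 ≈ 11.333)
-404*k = -404*34/3 = -13736/3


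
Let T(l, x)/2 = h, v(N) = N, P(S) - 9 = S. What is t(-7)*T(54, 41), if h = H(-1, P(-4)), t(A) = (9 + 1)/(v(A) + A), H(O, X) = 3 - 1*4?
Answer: 10/7 ≈ 1.4286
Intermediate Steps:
P(S) = 9 + S
H(O, X) = -1 (H(O, X) = 3 - 4 = -1)
t(A) = 5/A (t(A) = (9 + 1)/(A + A) = 10/((2*A)) = 10*(1/(2*A)) = 5/A)
h = -1
T(l, x) = -2 (T(l, x) = 2*(-1) = -2)
t(-7)*T(54, 41) = (5/(-7))*(-2) = (5*(-1/7))*(-2) = -5/7*(-2) = 10/7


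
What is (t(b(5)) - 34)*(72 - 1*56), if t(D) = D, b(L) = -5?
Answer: -624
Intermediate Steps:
(t(b(5)) - 34)*(72 - 1*56) = (-5 - 34)*(72 - 1*56) = -39*(72 - 56) = -39*16 = -624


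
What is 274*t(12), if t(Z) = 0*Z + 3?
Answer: 822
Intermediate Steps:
t(Z) = 3 (t(Z) = 0 + 3 = 3)
274*t(12) = 274*3 = 822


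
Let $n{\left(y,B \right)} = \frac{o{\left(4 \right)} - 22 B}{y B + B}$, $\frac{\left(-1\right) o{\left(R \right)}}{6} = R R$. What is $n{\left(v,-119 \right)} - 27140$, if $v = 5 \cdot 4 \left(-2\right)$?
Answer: $- \frac{9688786}{357} \approx -27139.0$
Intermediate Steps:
$o{\left(R \right)} = - 6 R^{2}$ ($o{\left(R \right)} = - 6 R R = - 6 R^{2}$)
$v = -40$ ($v = 20 \left(-2\right) = -40$)
$n{\left(y,B \right)} = \frac{-96 - 22 B}{B + B y}$ ($n{\left(y,B \right)} = \frac{- 6 \cdot 4^{2} - 22 B}{y B + B} = \frac{\left(-6\right) 16 - 22 B}{B y + B} = \frac{-96 - 22 B}{B + B y}$)
$n{\left(v,-119 \right)} - 27140 = \frac{2 \left(-48 - -1309\right)}{\left(-119\right) \left(1 - 40\right)} - 27140 = 2 \left(- \frac{1}{119}\right) \frac{1}{-39} \left(-48 + 1309\right) - 27140 = 2 \left(- \frac{1}{119}\right) \left(- \frac{1}{39}\right) 1261 - 27140 = \frac{194}{357} - 27140 = - \frac{9688786}{357}$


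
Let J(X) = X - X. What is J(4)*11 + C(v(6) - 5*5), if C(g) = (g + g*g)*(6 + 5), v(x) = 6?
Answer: 3762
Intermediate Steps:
C(g) = 11*g + 11*g² (C(g) = (g + g²)*11 = 11*g + 11*g²)
J(X) = 0
J(4)*11 + C(v(6) - 5*5) = 0*11 + 11*(6 - 5*5)*(1 + (6 - 5*5)) = 0 + 11*(6 - 25)*(1 + (6 - 25)) = 0 + 11*(-19)*(1 - 19) = 0 + 11*(-19)*(-18) = 0 + 3762 = 3762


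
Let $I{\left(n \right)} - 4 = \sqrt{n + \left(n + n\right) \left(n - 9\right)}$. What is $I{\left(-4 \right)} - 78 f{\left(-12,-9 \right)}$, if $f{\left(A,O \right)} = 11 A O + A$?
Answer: $-91714$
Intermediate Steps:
$I{\left(n \right)} = 4 + \sqrt{n + 2 n \left(-9 + n\right)}$ ($I{\left(n \right)} = 4 + \sqrt{n + \left(n + n\right) \left(n - 9\right)} = 4 + \sqrt{n + 2 n \left(-9 + n\right)}$)
$f{\left(A,O \right)} = A + 11 A O$ ($f{\left(A,O \right)} = 11 A O + A = A + 11 A O$)
$I{\left(-4 \right)} - 78 f{\left(-12,-9 \right)} = \left(4 + \sqrt{- 4 \left(-17 + 2 \left(-4\right)\right)}\right) - 78 \left(- 12 \left(1 + 11 \left(-9\right)\right)\right) = \left(4 + \sqrt{- 4 \left(-17 - 8\right)}\right) - 78 \left(- 12 \left(1 - 99\right)\right) = \left(4 + \sqrt{\left(-4\right) \left(-25\right)}\right) - 78 \left(\left(-12\right) \left(-98\right)\right) = \left(4 + \sqrt{100}\right) - 91728 = \left(4 + 10\right) - 91728 = 14 - 91728 = -91714$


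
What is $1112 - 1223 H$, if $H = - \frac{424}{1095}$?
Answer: $\frac{1736192}{1095} \approx 1585.6$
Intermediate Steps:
$H = - \frac{424}{1095}$ ($H = \left(-424\right) \frac{1}{1095} = - \frac{424}{1095} \approx -0.38721$)
$1112 - 1223 H = 1112 - - \frac{518552}{1095} = 1112 + \frac{518552}{1095} = \frac{1736192}{1095}$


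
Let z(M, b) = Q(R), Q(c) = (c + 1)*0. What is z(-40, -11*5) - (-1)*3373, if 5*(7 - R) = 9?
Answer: 3373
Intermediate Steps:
R = 26/5 (R = 7 - ⅕*9 = 7 - 9/5 = 26/5 ≈ 5.2000)
Q(c) = 0 (Q(c) = (1 + c)*0 = 0)
z(M, b) = 0
z(-40, -11*5) - (-1)*3373 = 0 - (-1)*3373 = 0 - 1*(-3373) = 0 + 3373 = 3373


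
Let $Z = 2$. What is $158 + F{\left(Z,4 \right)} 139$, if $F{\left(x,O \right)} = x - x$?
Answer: $158$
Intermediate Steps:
$F{\left(x,O \right)} = 0$
$158 + F{\left(Z,4 \right)} 139 = 158 + 0 \cdot 139 = 158 + 0 = 158$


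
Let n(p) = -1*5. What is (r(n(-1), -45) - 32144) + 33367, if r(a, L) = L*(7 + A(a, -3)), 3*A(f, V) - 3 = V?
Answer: 908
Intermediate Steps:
n(p) = -5
A(f, V) = 1 + V/3
r(a, L) = 7*L (r(a, L) = L*(7 + (1 + (⅓)*(-3))) = L*(7 + (1 - 1)) = L*(7 + 0) = L*7 = 7*L)
(r(n(-1), -45) - 32144) + 33367 = (7*(-45) - 32144) + 33367 = (-315 - 32144) + 33367 = -32459 + 33367 = 908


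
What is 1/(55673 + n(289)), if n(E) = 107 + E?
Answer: 1/56069 ≈ 1.7835e-5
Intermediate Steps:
1/(55673 + n(289)) = 1/(55673 + (107 + 289)) = 1/(55673 + 396) = 1/56069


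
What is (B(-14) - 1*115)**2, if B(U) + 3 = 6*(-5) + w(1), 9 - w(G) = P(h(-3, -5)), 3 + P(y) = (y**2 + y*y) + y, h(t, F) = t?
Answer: 22801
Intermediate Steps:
P(y) = -3 + y + 2*y**2 (P(y) = -3 + ((y**2 + y*y) + y) = -3 + ((y**2 + y**2) + y) = -3 + (2*y**2 + y) = -3 + (y + 2*y**2) = -3 + y + 2*y**2)
w(G) = -3 (w(G) = 9 - (-3 - 3 + 2*(-3)**2) = 9 - (-3 - 3 + 2*9) = 9 - (-3 - 3 + 18) = 9 - 1*12 = 9 - 12 = -3)
B(U) = -36 (B(U) = -3 + (6*(-5) - 3) = -3 + (-30 - 3) = -3 - 33 = -36)
(B(-14) - 1*115)**2 = (-36 - 1*115)**2 = (-36 - 115)**2 = (-151)**2 = 22801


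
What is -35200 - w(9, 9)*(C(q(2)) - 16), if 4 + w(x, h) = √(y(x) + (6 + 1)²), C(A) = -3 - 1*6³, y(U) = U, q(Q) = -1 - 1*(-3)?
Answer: -36140 + 235*√58 ≈ -34350.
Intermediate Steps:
q(Q) = 2 (q(Q) = -1 + 3 = 2)
C(A) = -219 (C(A) = -3 - 1*216 = -3 - 216 = -219)
w(x, h) = -4 + √(49 + x) (w(x, h) = -4 + √(x + (6 + 1)²) = -4 + √(x + 7²) = -4 + √(x + 49) = -4 + √(49 + x))
-35200 - w(9, 9)*(C(q(2)) - 16) = -35200 - (-4 + √(49 + 9))*(-219 - 16) = -35200 - (-4 + √58)*(-235) = -35200 - (940 - 235*√58) = -35200 + (-940 + 235*√58) = -36140 + 235*√58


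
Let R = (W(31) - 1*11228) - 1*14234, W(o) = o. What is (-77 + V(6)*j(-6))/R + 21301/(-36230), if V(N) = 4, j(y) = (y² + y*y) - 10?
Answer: -182633687/307121710 ≈ -0.59466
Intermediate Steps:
j(y) = -10 + 2*y² (j(y) = (y² + y²) - 10 = 2*y² - 10 = -10 + 2*y²)
R = -25431 (R = (31 - 1*11228) - 1*14234 = (31 - 11228) - 14234 = -11197 - 14234 = -25431)
(-77 + V(6)*j(-6))/R + 21301/(-36230) = (-77 + 4*(-10 + 2*(-6)²))/(-25431) + 21301/(-36230) = (-77 + 4*(-10 + 2*36))*(-1/25431) + 21301*(-1/36230) = (-77 + 4*(-10 + 72))*(-1/25431) - 21301/36230 = (-77 + 4*62)*(-1/25431) - 21301/36230 = (-77 + 248)*(-1/25431) - 21301/36230 = 171*(-1/25431) - 21301/36230 = -57/8477 - 21301/36230 = -182633687/307121710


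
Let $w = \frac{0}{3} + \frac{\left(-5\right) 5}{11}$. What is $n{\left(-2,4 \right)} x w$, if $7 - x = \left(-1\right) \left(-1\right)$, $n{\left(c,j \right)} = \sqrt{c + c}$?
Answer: $- \frac{300 i}{11} \approx - 27.273 i$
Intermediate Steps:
$n{\left(c,j \right)} = \sqrt{2} \sqrt{c}$ ($n{\left(c,j \right)} = \sqrt{2 c} = \sqrt{2} \sqrt{c}$)
$x = 6$ ($x = 7 - \left(-1\right) \left(-1\right) = 7 - 1 = 6$)
$w = - \frac{25}{11}$ ($w = 0 \cdot \frac{1}{3} - \frac{25}{11} = 0 - \frac{25}{11} = - \frac{25}{11} \approx -2.2727$)
$n{\left(-2,4 \right)} x w = \sqrt{2} \sqrt{-2} \cdot 6 \left(- \frac{25}{11}\right) = \sqrt{2} i \sqrt{2} \cdot 6 \left(- \frac{25}{11}\right) = 2 i 6 \left(- \frac{25}{11}\right) = 12 i \left(- \frac{25}{11}\right) = - \frac{300 i}{11}$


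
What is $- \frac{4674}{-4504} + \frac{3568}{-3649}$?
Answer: $\frac{492577}{8217548} \approx 0.059942$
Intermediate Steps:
$- \frac{4674}{-4504} + \frac{3568}{-3649} = \left(-4674\right) \left(- \frac{1}{4504}\right) + 3568 \left(- \frac{1}{3649}\right) = \frac{2337}{2252} - \frac{3568}{3649} = \frac{492577}{8217548}$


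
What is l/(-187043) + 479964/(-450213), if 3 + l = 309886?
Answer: -1626150791/597228299 ≈ -2.7228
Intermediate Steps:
l = 309883 (l = -3 + 309886 = 309883)
l/(-187043) + 479964/(-450213) = 309883/(-187043) + 479964/(-450213) = 309883*(-1/187043) + 479964*(-1/450213) = -309883/187043 - 3404/3193 = -1626150791/597228299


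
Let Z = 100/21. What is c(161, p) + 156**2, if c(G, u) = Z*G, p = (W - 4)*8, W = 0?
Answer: 75308/3 ≈ 25103.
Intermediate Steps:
Z = 100/21 (Z = 100*(1/21) = 100/21 ≈ 4.7619)
p = -32 (p = (0 - 4)*8 = -4*8 = -32)
c(G, u) = 100*G/21
c(161, p) + 156**2 = (100/21)*161 + 156**2 = 2300/3 + 24336 = 75308/3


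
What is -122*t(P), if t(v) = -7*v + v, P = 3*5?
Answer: 10980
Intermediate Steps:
P = 15
t(v) = -6*v
-122*t(P) = -(-732)*15 = -122*(-90) = 10980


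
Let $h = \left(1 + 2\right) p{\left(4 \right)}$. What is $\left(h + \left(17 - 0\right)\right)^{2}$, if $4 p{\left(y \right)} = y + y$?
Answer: $529$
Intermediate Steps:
$p{\left(y \right)} = \frac{y}{2}$ ($p{\left(y \right)} = \frac{y + y}{4} = \frac{2 y}{4} = \frac{y}{2}$)
$h = 6$ ($h = \left(1 + 2\right) \frac{1}{2} \cdot 4 = 3 \cdot 2 = 6$)
$\left(h + \left(17 - 0\right)\right)^{2} = \left(6 + \left(17 - 0\right)\right)^{2} = \left(6 + \left(17 + 0\right)\right)^{2} = \left(6 + 17\right)^{2} = 23^{2} = 529$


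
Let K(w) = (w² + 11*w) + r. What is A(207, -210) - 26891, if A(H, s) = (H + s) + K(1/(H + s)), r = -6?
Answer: -242132/9 ≈ -26904.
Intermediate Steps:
K(w) = -6 + w² + 11*w (K(w) = (w² + 11*w) - 6 = -6 + w² + 11*w)
A(H, s) = -6 + H + s + (H + s)⁻² + 11/(H + s) (A(H, s) = (H + s) + (-6 + (1/(H + s))² + 11/(H + s)) = (H + s) + (-6 + (H + s)⁻² + 11/(H + s)) = -6 + H + s + (H + s)⁻² + 11/(H + s))
A(207, -210) - 26891 = (-6 + 207 - 210 + 11/(207 - 210) + 207/(207 - 210)³ - 210/(207 - 210)³) - 26891 = (-6 + 207 - 210 + 11/(-3) + 207/(-3)³ - 210/(-3)³) - 26891 = (-6 + 207 - 210 + 11*(-⅓) + 207*(-1/27) - 210*(-1/27)) - 26891 = (-6 + 207 - 210 - 11/3 - 23/3 + 70/9) - 26891 = -113/9 - 26891 = -242132/9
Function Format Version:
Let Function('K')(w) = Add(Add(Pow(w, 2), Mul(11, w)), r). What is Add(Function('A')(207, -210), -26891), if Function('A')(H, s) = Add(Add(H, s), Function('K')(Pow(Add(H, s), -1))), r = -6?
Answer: Rational(-242132, 9) ≈ -26904.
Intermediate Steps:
Function('K')(w) = Add(-6, Pow(w, 2), Mul(11, w)) (Function('K')(w) = Add(Add(Pow(w, 2), Mul(11, w)), -6) = Add(-6, Pow(w, 2), Mul(11, w)))
Function('A')(H, s) = Add(-6, H, s, Pow(Add(H, s), -2), Mul(11, Pow(Add(H, s), -1))) (Function('A')(H, s) = Add(Add(H, s), Add(-6, Pow(Pow(Add(H, s), -1), 2), Mul(11, Pow(Add(H, s), -1)))) = Add(Add(H, s), Add(-6, Pow(Add(H, s), -2), Mul(11, Pow(Add(H, s), -1)))) = Add(-6, H, s, Pow(Add(H, s), -2), Mul(11, Pow(Add(H, s), -1))))
Add(Function('A')(207, -210), -26891) = Add(Add(-6, 207, -210, Mul(11, Pow(Add(207, -210), -1)), Mul(207, Pow(Add(207, -210), -3)), Mul(-210, Pow(Add(207, -210), -3))), -26891) = Add(Add(-6, 207, -210, Mul(11, Pow(-3, -1)), Mul(207, Pow(-3, -3)), Mul(-210, Pow(-3, -3))), -26891) = Add(Add(-6, 207, -210, Mul(11, Rational(-1, 3)), Mul(207, Rational(-1, 27)), Mul(-210, Rational(-1, 27))), -26891) = Add(Add(-6, 207, -210, Rational(-11, 3), Rational(-23, 3), Rational(70, 9)), -26891) = Add(Rational(-113, 9), -26891) = Rational(-242132, 9)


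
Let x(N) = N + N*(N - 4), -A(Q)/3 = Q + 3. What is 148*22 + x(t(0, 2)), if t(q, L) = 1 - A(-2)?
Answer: 3260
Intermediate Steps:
A(Q) = -9 - 3*Q (A(Q) = -3*(Q + 3) = -3*(3 + Q) = -9 - 3*Q)
t(q, L) = 4 (t(q, L) = 1 - (-9 - 3*(-2)) = 1 - (-9 + 6) = 1 - 1*(-3) = 1 + 3 = 4)
x(N) = N + N*(-4 + N)
148*22 + x(t(0, 2)) = 148*22 + 4*(-3 + 4) = 3256 + 4*1 = 3256 + 4 = 3260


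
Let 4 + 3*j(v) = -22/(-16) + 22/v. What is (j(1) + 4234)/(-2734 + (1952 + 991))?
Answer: 101771/5016 ≈ 20.289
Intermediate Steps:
j(v) = -7/8 + 22/(3*v) (j(v) = -4/3 + (-22/(-16) + 22/v)/3 = -4/3 + (-22*(-1/16) + 22/v)/3 = -4/3 + (11/8 + 22/v)/3 = -4/3 + (11/24 + 22/(3*v)) = -7/8 + 22/(3*v))
(j(1) + 4234)/(-2734 + (1952 + 991)) = ((1/24)*(176 - 21*1)/1 + 4234)/(-2734 + (1952 + 991)) = ((1/24)*1*(176 - 21) + 4234)/(-2734 + 2943) = ((1/24)*1*155 + 4234)/209 = (155/24 + 4234)*(1/209) = (101771/24)*(1/209) = 101771/5016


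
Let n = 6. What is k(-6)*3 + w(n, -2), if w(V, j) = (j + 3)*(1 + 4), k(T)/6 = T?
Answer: -103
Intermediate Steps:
k(T) = 6*T
w(V, j) = 15 + 5*j (w(V, j) = (3 + j)*5 = 15 + 5*j)
k(-6)*3 + w(n, -2) = (6*(-6))*3 + (15 + 5*(-2)) = -36*3 + (15 - 10) = -108 + 5 = -103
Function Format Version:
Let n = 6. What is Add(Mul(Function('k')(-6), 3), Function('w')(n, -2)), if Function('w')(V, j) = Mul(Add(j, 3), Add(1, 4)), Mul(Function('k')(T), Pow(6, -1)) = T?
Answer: -103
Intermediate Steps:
Function('k')(T) = Mul(6, T)
Function('w')(V, j) = Add(15, Mul(5, j)) (Function('w')(V, j) = Mul(Add(3, j), 5) = Add(15, Mul(5, j)))
Add(Mul(Function('k')(-6), 3), Function('w')(n, -2)) = Add(Mul(Mul(6, -6), 3), Add(15, Mul(5, -2))) = Add(Mul(-36, 3), Add(15, -10)) = Add(-108, 5) = -103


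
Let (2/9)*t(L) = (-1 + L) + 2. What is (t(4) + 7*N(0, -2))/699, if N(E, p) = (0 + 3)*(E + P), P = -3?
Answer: -27/466 ≈ -0.057940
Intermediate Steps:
t(L) = 9/2 + 9*L/2 (t(L) = 9*((-1 + L) + 2)/2 = 9*(1 + L)/2 = 9/2 + 9*L/2)
N(E, p) = -9 + 3*E (N(E, p) = (0 + 3)*(E - 3) = 3*(-3 + E) = -9 + 3*E)
(t(4) + 7*N(0, -2))/699 = ((9/2 + (9/2)*4) + 7*(-9 + 3*0))/699 = ((9/2 + 18) + 7*(-9 + 0))*(1/699) = (45/2 + 7*(-9))*(1/699) = (45/2 - 63)*(1/699) = -81/2*1/699 = -27/466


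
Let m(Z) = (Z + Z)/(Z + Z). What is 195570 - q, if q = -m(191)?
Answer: 195571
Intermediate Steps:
m(Z) = 1 (m(Z) = (2*Z)/((2*Z)) = (2*Z)*(1/(2*Z)) = 1)
q = -1 (q = -1*1 = -1)
195570 - q = 195570 - 1*(-1) = 195570 + 1 = 195571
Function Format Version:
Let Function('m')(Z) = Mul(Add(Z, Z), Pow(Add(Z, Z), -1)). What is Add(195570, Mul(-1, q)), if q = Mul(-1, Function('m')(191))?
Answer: 195571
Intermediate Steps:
Function('m')(Z) = 1 (Function('m')(Z) = Mul(Mul(2, Z), Pow(Mul(2, Z), -1)) = Mul(Mul(2, Z), Mul(Rational(1, 2), Pow(Z, -1))) = 1)
q = -1 (q = Mul(-1, 1) = -1)
Add(195570, Mul(-1, q)) = Add(195570, Mul(-1, -1)) = Add(195570, 1) = 195571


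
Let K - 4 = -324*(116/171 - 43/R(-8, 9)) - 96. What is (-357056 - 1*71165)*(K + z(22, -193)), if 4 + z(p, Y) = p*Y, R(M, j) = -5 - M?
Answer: -668881202/19 ≈ -3.5204e+7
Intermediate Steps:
z(p, Y) = -4 + Y*p (z(p, Y) = -4 + p*Y = -4 + Y*p)
K = 82312/19 (K = 4 + (-324*(116/171 - 43/(-5 - 1*(-8))) - 96) = 4 + (-324*(116*(1/171) - 43/(-5 + 8)) - 96) = 4 + (-324*(116/171 - 43/3) - 96) = 4 + (-324*(-2335/171) - 96) = 4 + (84060/19 - 96) = 4 + 82236/19 = 82312/19 ≈ 4332.2)
(-357056 - 1*71165)*(K + z(22, -193)) = (-357056 - 1*71165)*(82312/19 + (-4 - 193*22)) = (-357056 - 71165)*(82312/19 + (-4 - 4246)) = -428221*(82312/19 - 4250) = -428221*1562/19 = -668881202/19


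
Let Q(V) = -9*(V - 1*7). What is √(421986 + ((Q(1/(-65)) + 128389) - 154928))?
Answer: √1671030335/65 ≈ 628.90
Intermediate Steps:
Q(V) = 63 - 9*V (Q(V) = -9*(V - 7) = -9*(-7 + V) = 63 - 9*V)
√(421986 + ((Q(1/(-65)) + 128389) - 154928)) = √(421986 + (((63 - 9/(-65)) + 128389) - 154928)) = √(421986 + (((63 - 9*(-1/65)) + 128389) - 154928)) = √(421986 + (((63 + 9/65) + 128389) - 154928)) = √(421986 + ((4104/65 + 128389) - 154928)) = √(421986 + (8349389/65 - 154928)) = √(421986 - 1720931/65) = √(25708159/65) = √1671030335/65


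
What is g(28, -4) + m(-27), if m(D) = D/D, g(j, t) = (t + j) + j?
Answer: 53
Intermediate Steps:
g(j, t) = t + 2*j (g(j, t) = (j + t) + j = t + 2*j)
m(D) = 1
g(28, -4) + m(-27) = (-4 + 2*28) + 1 = (-4 + 56) + 1 = 52 + 1 = 53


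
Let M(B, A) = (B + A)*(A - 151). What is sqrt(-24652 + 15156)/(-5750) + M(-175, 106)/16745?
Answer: 621/3349 - I*sqrt(2374)/2875 ≈ 0.18543 - 0.016947*I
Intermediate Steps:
M(B, A) = (-151 + A)*(A + B) (M(B, A) = (A + B)*(-151 + A) = (-151 + A)*(A + B))
sqrt(-24652 + 15156)/(-5750) + M(-175, 106)/16745 = sqrt(-24652 + 15156)/(-5750) + (106**2 - 151*106 - 151*(-175) + 106*(-175))/16745 = sqrt(-9496)*(-1/5750) + (11236 - 16006 + 26425 - 18550)*(1/16745) = (2*I*sqrt(2374))*(-1/5750) + 3105*(1/16745) = -I*sqrt(2374)/2875 + 621/3349 = 621/3349 - I*sqrt(2374)/2875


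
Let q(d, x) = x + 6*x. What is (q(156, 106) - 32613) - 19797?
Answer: -51668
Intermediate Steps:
q(d, x) = 7*x
(q(156, 106) - 32613) - 19797 = (7*106 - 32613) - 19797 = (742 - 32613) - 19797 = -31871 - 19797 = -51668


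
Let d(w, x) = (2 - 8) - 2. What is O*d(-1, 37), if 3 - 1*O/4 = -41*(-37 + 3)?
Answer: 44512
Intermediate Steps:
O = -5564 (O = 12 - (-164)*(-37 + 3) = 12 - (-164)*(-34) = 12 - 4*1394 = 12 - 5576 = -5564)
d(w, x) = -8 (d(w, x) = -6 - 2 = -8)
O*d(-1, 37) = -5564*(-8) = 44512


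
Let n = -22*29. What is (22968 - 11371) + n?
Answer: 10959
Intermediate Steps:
n = -638
(22968 - 11371) + n = (22968 - 11371) - 638 = 11597 - 638 = 10959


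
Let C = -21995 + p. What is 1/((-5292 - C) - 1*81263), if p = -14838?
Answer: -1/49722 ≈ -2.0112e-5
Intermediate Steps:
C = -36833 (C = -21995 - 14838 = -36833)
1/((-5292 - C) - 1*81263) = 1/((-5292 - 1*(-36833)) - 1*81263) = 1/((-5292 + 36833) - 81263) = 1/(31541 - 81263) = 1/(-49722) = -1/49722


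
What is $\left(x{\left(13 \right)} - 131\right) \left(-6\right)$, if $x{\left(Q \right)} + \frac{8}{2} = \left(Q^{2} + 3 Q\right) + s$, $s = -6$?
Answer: $-402$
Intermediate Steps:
$x{\left(Q \right)} = -10 + Q^{2} + 3 Q$ ($x{\left(Q \right)} = -4 - \left(6 - Q^{2} - 3 Q\right) = -4 + \left(-6 + Q^{2} + 3 Q\right) = -10 + Q^{2} + 3 Q$)
$\left(x{\left(13 \right)} - 131\right) \left(-6\right) = \left(\left(-10 + 13^{2} + 3 \cdot 13\right) - 131\right) \left(-6\right) = \left(\left(-10 + 169 + 39\right) - 131\right) \left(-6\right) = \left(198 - 131\right) \left(-6\right) = 67 \left(-6\right) = -402$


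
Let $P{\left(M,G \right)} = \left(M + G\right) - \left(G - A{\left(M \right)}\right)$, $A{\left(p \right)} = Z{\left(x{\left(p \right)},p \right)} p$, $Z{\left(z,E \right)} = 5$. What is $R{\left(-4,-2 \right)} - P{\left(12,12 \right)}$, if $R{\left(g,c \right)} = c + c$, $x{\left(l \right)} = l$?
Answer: $-76$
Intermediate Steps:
$A{\left(p \right)} = 5 p$
$P{\left(M,G \right)} = 6 M$ ($P{\left(M,G \right)} = \left(M + G\right) - \left(G - 5 M\right) = \left(G + M\right) - \left(G - 5 M\right) = 6 M$)
$R{\left(g,c \right)} = 2 c$
$R{\left(-4,-2 \right)} - P{\left(12,12 \right)} = 2 \left(-2\right) - 6 \cdot 12 = -4 - 72 = -76$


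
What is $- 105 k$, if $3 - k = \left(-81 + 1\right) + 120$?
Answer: $3885$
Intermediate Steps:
$k = -37$ ($k = 3 - \left(\left(-81 + 1\right) + 120\right) = 3 - \left(-80 + 120\right) = 3 - 40 = -37$)
$- 105 k = \left(-105\right) \left(-37\right) = 3885$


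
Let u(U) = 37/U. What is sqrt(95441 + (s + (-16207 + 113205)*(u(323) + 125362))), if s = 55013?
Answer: 2*sqrt(317160807915067)/323 ≈ 1.1027e+5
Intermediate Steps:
sqrt(95441 + (s + (-16207 + 113205)*(u(323) + 125362))) = sqrt(95441 + (55013 + (-16207 + 113205)*(37/323 + 125362))) = sqrt(95441 + (55013 + 96998*(37*(1/323) + 125362))) = sqrt(95441 + (55013 + 96998*(37/323 + 125362))) = sqrt(95441 + (55013 + 96998*(40491963/323))) = sqrt(95441 + (55013 + 3927639427074/323)) = sqrt(95441 + 3927657196273/323) = sqrt(3927688023716/323) = 2*sqrt(317160807915067)/323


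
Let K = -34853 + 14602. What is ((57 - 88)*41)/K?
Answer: 1271/20251 ≈ 0.062762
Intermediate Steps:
K = -20251
((57 - 88)*41)/K = ((57 - 88)*41)/(-20251) = -31*41*(-1/20251) = -1271*(-1/20251) = 1271/20251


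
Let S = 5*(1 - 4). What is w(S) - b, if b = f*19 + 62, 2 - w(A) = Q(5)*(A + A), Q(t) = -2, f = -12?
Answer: 108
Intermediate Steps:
S = -15 (S = 5*(-3) = -15)
w(A) = 2 + 4*A (w(A) = 2 - (-2)*(A + A) = 2 - (-2)*2*A = 2 - (-4)*A = 2 + 4*A)
b = -166 (b = -12*19 + 62 = -228 + 62 = -166)
w(S) - b = (2 + 4*(-15)) - 1*(-166) = (2 - 60) + 166 = -58 + 166 = 108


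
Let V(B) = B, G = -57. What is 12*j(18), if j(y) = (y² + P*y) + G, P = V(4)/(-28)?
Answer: 22212/7 ≈ 3173.1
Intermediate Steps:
P = -⅐ (P = 4/(-28) = 4*(-1/28) = -⅐ ≈ -0.14286)
j(y) = -57 + y² - y/7 (j(y) = (y² - y/7) - 57 = -57 + y² - y/7)
12*j(18) = 12*(-57 + 18² - ⅐*18) = 12*(-57 + 324 - 18/7) = 12*(1851/7) = 22212/7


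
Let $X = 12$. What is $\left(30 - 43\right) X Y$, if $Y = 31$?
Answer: $-4836$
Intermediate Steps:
$\left(30 - 43\right) X Y = \left(30 - 43\right) 12 \cdot 31 = \left(-13\right) 12 \cdot 31 = \left(-156\right) 31 = -4836$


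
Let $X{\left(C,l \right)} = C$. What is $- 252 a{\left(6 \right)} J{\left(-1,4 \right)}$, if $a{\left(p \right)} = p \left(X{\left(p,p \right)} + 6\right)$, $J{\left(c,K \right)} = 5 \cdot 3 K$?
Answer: $-1088640$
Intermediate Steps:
$J{\left(c,K \right)} = 15 K$
$a{\left(p \right)} = p \left(6 + p\right)$ ($a{\left(p \right)} = p \left(p + 6\right) = p \left(6 + p\right)$)
$- 252 a{\left(6 \right)} J{\left(-1,4 \right)} = - 252 \cdot 6 \left(6 + 6\right) 15 \cdot 4 = - 252 \cdot 6 \cdot 12 \cdot 60 = \left(-252\right) 72 \cdot 60 = \left(-18144\right) 60 = -1088640$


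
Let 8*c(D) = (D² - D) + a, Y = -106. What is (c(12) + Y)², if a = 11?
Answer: 497025/64 ≈ 7766.0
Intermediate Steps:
c(D) = 11/8 - D/8 + D²/8 (c(D) = ((D² - D) + 11)/8 = (11 + D² - D)/8 = 11/8 - D/8 + D²/8)
(c(12) + Y)² = ((11/8 - ⅛*12 + (⅛)*12²) - 106)² = ((11/8 - 3/2 + (⅛)*144) - 106)² = ((11/8 - 3/2 + 18) - 106)² = (143/8 - 106)² = (-705/8)² = 497025/64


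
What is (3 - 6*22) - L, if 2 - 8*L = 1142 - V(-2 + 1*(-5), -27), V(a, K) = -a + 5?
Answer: 12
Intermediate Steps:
V(a, K) = 5 - a
L = -141 (L = ¼ - (1142 - (5 - (-2 + 1*(-5))))/8 = ¼ - (1142 - (5 - (-2 - 5)))/8 = ¼ - (1142 - (5 - 1*(-7)))/8 = ¼ - (1142 - (5 + 7))/8 = ¼ - (1142 - 1*12)/8 = ¼ - (1142 - 12)/8 = ¼ - ⅛*1130 = ¼ - 565/4 = -141)
(3 - 6*22) - L = (3 - 6*22) - 1*(-141) = (3 - 132) + 141 = -129 + 141 = 12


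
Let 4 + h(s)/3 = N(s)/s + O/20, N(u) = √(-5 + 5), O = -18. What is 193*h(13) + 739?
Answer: -20981/10 ≈ -2098.1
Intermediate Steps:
N(u) = 0 (N(u) = √0 = 0)
h(s) = -147/10 (h(s) = -12 + 3*(0/s - 18/20) = -12 + 3*(0 - 18*1/20) = -12 + 3*(0 - 9/10) = -12 + 3*(-9/10) = -12 - 27/10 = -147/10)
193*h(13) + 739 = 193*(-147/10) + 739 = -28371/10 + 739 = -20981/10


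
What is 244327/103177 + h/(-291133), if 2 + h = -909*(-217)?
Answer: 50779886064/30038229541 ≈ 1.6905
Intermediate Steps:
h = 197251 (h = -2 - 909*(-217) = -2 + 197253 = 197251)
244327/103177 + h/(-291133) = 244327/103177 + 197251/(-291133) = 244327*(1/103177) + 197251*(-1/291133) = 244327/103177 - 197251/291133 = 50779886064/30038229541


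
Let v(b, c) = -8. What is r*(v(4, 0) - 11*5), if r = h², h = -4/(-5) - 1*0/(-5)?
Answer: -1008/25 ≈ -40.320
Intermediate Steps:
h = ⅘ (h = -4*(-⅕) + 0*(-⅕) = ⅘ + 0 = ⅘ ≈ 0.80000)
r = 16/25 (r = (⅘)² = 16/25 ≈ 0.64000)
r*(v(4, 0) - 11*5) = 16*(-8 - 11*5)/25 = 16*(-8 - 55)/25 = (16/25)*(-63) = -1008/25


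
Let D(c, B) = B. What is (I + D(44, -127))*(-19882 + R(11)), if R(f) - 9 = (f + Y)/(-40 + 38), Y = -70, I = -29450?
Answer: 1173822399/2 ≈ 5.8691e+8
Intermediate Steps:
R(f) = 44 - f/2 (R(f) = 9 + (f - 70)/(-40 + 38) = 9 + (-70 + f)/(-2) = 9 + (-70 + f)*(-½) = 9 + (35 - f/2) = 44 - f/2)
(I + D(44, -127))*(-19882 + R(11)) = (-29450 - 127)*(-19882 + (44 - ½*11)) = -29577*(-19882 + (44 - 11/2)) = -29577*(-19882 + 77/2) = -29577*(-39687/2) = 1173822399/2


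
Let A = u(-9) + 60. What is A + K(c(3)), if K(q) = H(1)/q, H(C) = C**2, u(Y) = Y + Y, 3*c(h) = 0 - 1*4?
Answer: 165/4 ≈ 41.250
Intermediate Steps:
c(h) = -4/3 (c(h) = (0 - 1*4)/3 = (0 - 4)/3 = (1/3)*(-4) = -4/3)
u(Y) = 2*Y
K(q) = 1/q (K(q) = 1**2/q = 1/q)
A = 42 (A = 2*(-9) + 60 = -18 + 60 = 42)
A + K(c(3)) = 42 + 1/(-4/3) = 42 - 3/4 = 165/4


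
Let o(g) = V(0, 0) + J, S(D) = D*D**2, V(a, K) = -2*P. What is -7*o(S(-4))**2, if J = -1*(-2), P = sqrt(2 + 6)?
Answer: -252 + 112*sqrt(2) ≈ -93.608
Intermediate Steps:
P = 2*sqrt(2) (P = sqrt(8) = 2*sqrt(2) ≈ 2.8284)
V(a, K) = -4*sqrt(2)
J = 2
S(D) = D**3
o(g) = 2 - 4*sqrt(2) (o(g) = -4*sqrt(2) + 2 = 2 - 4*sqrt(2))
-7*o(S(-4))**2 = -7*(2 - 4*sqrt(2))**2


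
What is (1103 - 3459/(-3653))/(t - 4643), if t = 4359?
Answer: -2016359/518726 ≈ -3.8871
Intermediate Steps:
(1103 - 3459/(-3653))/(t - 4643) = (1103 - 3459/(-3653))/(4359 - 4643) = (1103 - 3459*(-1/3653))/(-284) = (1103 + 3459/3653)*(-1/284) = (4032718/3653)*(-1/284) = -2016359/518726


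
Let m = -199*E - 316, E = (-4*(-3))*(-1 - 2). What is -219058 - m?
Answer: -225906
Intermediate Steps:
E = -36 (E = 12*(-3) = -36)
m = 6848 (m = -199*(-36) - 316 = 7164 - 316 = 6848)
-219058 - m = -219058 - 1*6848 = -219058 - 6848 = -225906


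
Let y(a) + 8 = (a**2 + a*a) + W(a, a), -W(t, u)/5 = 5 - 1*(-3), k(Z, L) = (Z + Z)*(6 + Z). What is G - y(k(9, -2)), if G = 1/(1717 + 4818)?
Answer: -952489319/6535 ≈ -1.4575e+5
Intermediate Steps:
k(Z, L) = 2*Z*(6 + Z) (k(Z, L) = (2*Z)*(6 + Z) = 2*Z*(6 + Z))
G = 1/6535 ≈ 0.00015302
W(t, u) = -40 (W(t, u) = -5*(5 - 1*(-3)) = -5*(5 + 3) = -5*8 = -40)
y(a) = -48 + 2*a**2 (y(a) = -8 + ((a**2 + a*a) - 40) = -8 + ((a**2 + a**2) - 40) = -8 + (2*a**2 - 40) = -8 + (-40 + 2*a**2) = -48 + 2*a**2)
G - y(k(9, -2)) = 1/6535 - (-48 + 2*(2*9*(6 + 9))**2) = 1/6535 - (-48 + 2*(2*9*15)**2) = 1/6535 - (-48 + 2*270**2) = 1/6535 - (-48 + 2*72900) = 1/6535 - (-48 + 145800) = 1/6535 - 1*145752 = 1/6535 - 145752 = -952489319/6535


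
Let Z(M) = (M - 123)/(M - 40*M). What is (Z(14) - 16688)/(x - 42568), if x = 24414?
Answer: 314191/341796 ≈ 0.91924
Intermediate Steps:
Z(M) = -(-123 + M)/(39*M) (Z(M) = (-123 + M)/((-39*M)) = (-123 + M)*(-1/(39*M)) = -(-123 + M)/(39*M))
(Z(14) - 16688)/(x - 42568) = ((1/39)*(123 - 1*14)/14 - 16688)/(24414 - 42568) = ((1/39)*(1/14)*(123 - 14) - 16688)/(-18154) = ((1/39)*(1/14)*109 - 16688)*(-1/18154) = (109/546 - 16688)*(-1/18154) = -9111539/546*(-1/18154) = 314191/341796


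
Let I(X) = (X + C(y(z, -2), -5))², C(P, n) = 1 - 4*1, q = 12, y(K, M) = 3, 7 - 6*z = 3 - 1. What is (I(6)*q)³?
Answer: 1259712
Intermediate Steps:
z = ⅚ (z = 7/6 - (3 - 1)/6 = 7/6 - ⅙*2 = 7/6 - ⅓ = ⅚ ≈ 0.83333)
C(P, n) = -3 (C(P, n) = 1 - 4 = -3)
I(X) = (-3 + X)² (I(X) = (X - 3)² = (-3 + X)²)
(I(6)*q)³ = ((-3 + 6)²*12)³ = (3²*12)³ = (9*12)³ = 108³ = 1259712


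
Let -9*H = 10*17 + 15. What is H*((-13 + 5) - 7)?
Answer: 925/3 ≈ 308.33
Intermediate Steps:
H = -185/9 (H = -(10*17 + 15)/9 = -(170 + 15)/9 = -⅑*185 = -185/9 ≈ -20.556)
H*((-13 + 5) - 7) = -185*((-13 + 5) - 7)/9 = -185*(-8 - 7)/9 = -185/9*(-15) = 925/3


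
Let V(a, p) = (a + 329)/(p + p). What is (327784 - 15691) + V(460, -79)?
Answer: 49309905/158 ≈ 3.1209e+5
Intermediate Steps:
V(a, p) = (329 + a)/(2*p) (V(a, p) = (329 + a)/((2*p)) = (329 + a)*(1/(2*p)) = (329 + a)/(2*p))
(327784 - 15691) + V(460, -79) = (327784 - 15691) + (½)*(329 + 460)/(-79) = 312093 + (½)*(-1/79)*789 = 312093 - 789/158 = 49309905/158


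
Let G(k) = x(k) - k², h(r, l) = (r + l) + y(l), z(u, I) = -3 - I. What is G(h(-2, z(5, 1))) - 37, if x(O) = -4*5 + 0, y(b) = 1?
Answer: -82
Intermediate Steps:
h(r, l) = 1 + l + r (h(r, l) = (r + l) + 1 = (l + r) + 1 = 1 + l + r)
x(O) = -20 (x(O) = -20 + 0 = -20)
G(k) = -20 - k²
G(h(-2, z(5, 1))) - 37 = (-20 - (1 + (-3 - 1*1) - 2)²) - 37 = (-20 - (1 + (-3 - 1) - 2)²) - 37 = (-20 - (1 - 4 - 2)²) - 37 = (-20 - 1*(-5)²) - 37 = (-20 - 1*25) - 37 = (-20 - 25) - 37 = -45 - 37 = -82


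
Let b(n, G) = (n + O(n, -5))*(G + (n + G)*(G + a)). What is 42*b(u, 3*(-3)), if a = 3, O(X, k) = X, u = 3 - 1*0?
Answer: 6804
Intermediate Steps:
u = 3 (u = 3 + 0 = 3)
b(n, G) = 2*n*(G + (3 + G)*(G + n)) (b(n, G) = (n + n)*(G + (n + G)*(G + 3)) = (2*n)*(G + (G + n)*(3 + G)) = (2*n)*(G + (3 + G)*(G + n)) = 2*n*(G + (3 + G)*(G + n)))
42*b(u, 3*(-3)) = 42*(2*3*((3*(-3))² + 3*3 + 4*(3*(-3)) + (3*(-3))*3)) = 42*(2*3*((-9)² + 9 + 4*(-9) - 9*3)) = 42*(2*3*(81 + 9 - 36 - 27)) = 42*(2*3*27) = 42*162 = 6804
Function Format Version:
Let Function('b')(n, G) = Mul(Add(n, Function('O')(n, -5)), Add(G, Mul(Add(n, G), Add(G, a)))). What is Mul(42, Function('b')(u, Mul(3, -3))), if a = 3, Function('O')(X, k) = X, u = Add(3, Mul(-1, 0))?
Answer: 6804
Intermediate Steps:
u = 3 (u = Add(3, 0) = 3)
Function('b')(n, G) = Mul(2, n, Add(G, Mul(Add(3, G), Add(G, n)))) (Function('b')(n, G) = Mul(Add(n, n), Add(G, Mul(Add(n, G), Add(G, 3)))) = Mul(Mul(2, n), Add(G, Mul(Add(G, n), Add(3, G)))) = Mul(Mul(2, n), Add(G, Mul(Add(3, G), Add(G, n)))) = Mul(2, n, Add(G, Mul(Add(3, G), Add(G, n)))))
Mul(42, Function('b')(u, Mul(3, -3))) = Mul(42, Mul(2, 3, Add(Pow(Mul(3, -3), 2), Mul(3, 3), Mul(4, Mul(3, -3)), Mul(Mul(3, -3), 3)))) = Mul(42, Mul(2, 3, Add(Pow(-9, 2), 9, Mul(4, -9), Mul(-9, 3)))) = Mul(42, Mul(2, 3, Add(81, 9, -36, -27))) = Mul(42, Mul(2, 3, 27)) = Mul(42, 162) = 6804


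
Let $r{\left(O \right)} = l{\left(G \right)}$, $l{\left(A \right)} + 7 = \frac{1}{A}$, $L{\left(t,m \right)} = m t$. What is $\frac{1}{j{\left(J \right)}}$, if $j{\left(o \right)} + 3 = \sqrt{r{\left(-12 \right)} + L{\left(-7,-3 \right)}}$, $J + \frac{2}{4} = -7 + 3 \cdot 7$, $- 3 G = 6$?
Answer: $\frac{2}{3} + \frac{\sqrt{6}}{3} \approx 1.4832$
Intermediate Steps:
$G = -2$ ($G = \left(- \frac{1}{3}\right) 6 = -2$)
$J = \frac{27}{2}$ ($J = - \frac{1}{2} + \left(-7 + 3 \cdot 7\right) = - \frac{1}{2} + \left(-7 + 21\right) = - \frac{1}{2} + 14 = \frac{27}{2} \approx 13.5$)
$l{\left(A \right)} = -7 + \frac{1}{A}$
$r{\left(O \right)} = - \frac{15}{2}$ ($r{\left(O \right)} = -7 + \frac{1}{-2} = -7 - \frac{1}{2} = - \frac{15}{2}$)
$j{\left(o \right)} = -3 + \frac{3 \sqrt{6}}{2}$ ($j{\left(o \right)} = -3 + \sqrt{- \frac{15}{2} - -21} = -3 + \sqrt{- \frac{15}{2} + 21} = -3 + \sqrt{\frac{27}{2}} = -3 + \frac{3 \sqrt{6}}{2}$)
$\frac{1}{j{\left(J \right)}} = \frac{1}{-3 + \frac{3 \sqrt{6}}{2}}$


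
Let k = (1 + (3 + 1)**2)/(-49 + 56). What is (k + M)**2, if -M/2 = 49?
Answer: 447561/49 ≈ 9133.9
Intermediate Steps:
M = -98 (M = -2*49 = -98)
k = 17/7 (k = (1 + 4**2)/7 = (1 + 16)*(1/7) = 17*(1/7) = 17/7 ≈ 2.4286)
(k + M)**2 = (17/7 - 98)**2 = (-669/7)**2 = 447561/49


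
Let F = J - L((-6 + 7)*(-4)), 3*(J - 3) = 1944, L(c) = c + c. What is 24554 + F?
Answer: 25213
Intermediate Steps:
L(c) = 2*c
J = 651 (J = 3 + (⅓)*1944 = 3 + 648 = 651)
F = 659 (F = 651 - 2*(-6 + 7)*(-4) = 651 - 2*1*(-4) = 651 - 2*(-4) = 651 - 1*(-8) = 651 + 8 = 659)
24554 + F = 24554 + 659 = 25213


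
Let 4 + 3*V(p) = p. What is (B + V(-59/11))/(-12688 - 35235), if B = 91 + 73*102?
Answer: -248618/1581459 ≈ -0.15721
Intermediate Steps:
V(p) = -4/3 + p/3
B = 7537 (B = 91 + 7446 = 7537)
(B + V(-59/11))/(-12688 - 35235) = (7537 + (-4/3 + (-59/11)/3))/(-12688 - 35235) = (7537 + (-4/3 + (-59*1/11)/3))/(-47923) = (7537 + (-4/3 + (⅓)*(-59/11)))*(-1/47923) = (7537 + (-4/3 - 59/33))*(-1/47923) = (7537 - 103/33)*(-1/47923) = (248618/33)*(-1/47923) = -248618/1581459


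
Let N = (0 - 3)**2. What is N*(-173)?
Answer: -1557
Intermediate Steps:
N = 9 (N = (-3)**2 = 9)
N*(-173) = 9*(-173) = -1557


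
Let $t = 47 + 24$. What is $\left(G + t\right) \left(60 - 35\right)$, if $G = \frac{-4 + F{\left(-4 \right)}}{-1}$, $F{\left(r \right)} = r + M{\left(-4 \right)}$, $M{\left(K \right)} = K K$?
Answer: $1575$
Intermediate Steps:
$M{\left(K \right)} = K^{2}$
$F{\left(r \right)} = 16 + r$ ($F{\left(r \right)} = r + \left(-4\right)^{2} = r + 16 = 16 + r$)
$G = -8$ ($G = \frac{-4 + \left(16 - 4\right)}{-1} = \left(-4 + 12\right) \left(-1\right) = 8 \left(-1\right) = -8$)
$t = 71$
$\left(G + t\right) \left(60 - 35\right) = \left(-8 + 71\right) \left(60 - 35\right) = 63 \cdot 25 = 1575$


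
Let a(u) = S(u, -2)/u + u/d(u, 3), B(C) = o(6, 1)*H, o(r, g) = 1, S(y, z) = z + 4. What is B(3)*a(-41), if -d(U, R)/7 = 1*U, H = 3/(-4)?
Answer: 165/1148 ≈ 0.14373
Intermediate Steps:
S(y, z) = 4 + z
H = -¾ (H = 3*(-¼) = -¾ ≈ -0.75000)
d(U, R) = -7*U
B(C) = -¾ (B(C) = 1*(-¾) = -¾)
a(u) = -⅐ + 2/u (a(u) = (4 - 2)/u + u/((-7*u)) = 2/u + u*(-1/(7*u)) = 2/u - ⅐ = -⅐ + 2/u)
B(3)*a(-41) = -3*(14 - 1*(-41))/(28*(-41)) = -3*(-1)*(14 + 41)/(28*41) = -3*(-1)*55/(28*41) = -¾*(-55/287) = 165/1148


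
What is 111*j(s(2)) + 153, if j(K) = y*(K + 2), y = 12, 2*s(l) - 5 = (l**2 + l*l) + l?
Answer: 12807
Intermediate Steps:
s(l) = 5/2 + l**2 + l/2 (s(l) = 5/2 + ((l**2 + l*l) + l)/2 = 5/2 + ((l**2 + l**2) + l)/2 = 5/2 + (2*l**2 + l)/2 = 5/2 + (l + 2*l**2)/2 = 5/2 + (l**2 + l/2) = 5/2 + l**2 + l/2)
j(K) = 24 + 12*K (j(K) = 12*(K + 2) = 12*(2 + K) = 24 + 12*K)
111*j(s(2)) + 153 = 111*(24 + 12*(5/2 + 2**2 + (1/2)*2)) + 153 = 111*(24 + 12*(5/2 + 4 + 1)) + 153 = 111*(24 + 12*(15/2)) + 153 = 111*(24 + 90) + 153 = 111*114 + 153 = 12654 + 153 = 12807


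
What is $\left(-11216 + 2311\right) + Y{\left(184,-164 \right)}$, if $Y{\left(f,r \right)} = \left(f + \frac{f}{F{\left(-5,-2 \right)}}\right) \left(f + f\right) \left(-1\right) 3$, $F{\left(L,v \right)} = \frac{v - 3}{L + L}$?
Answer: $-618313$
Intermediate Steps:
$F{\left(L,v \right)} = \frac{-3 + v}{2 L}$
$Y{\left(f,r \right)} = - 18 f^{2}$ ($Y{\left(f,r \right)} = \left(f + \frac{f}{\frac{1}{2} \frac{1}{-5} \left(-3 - 2\right)}\right) \left(f + f\right) \left(-1\right) 3 = \left(f + \frac{f}{\frac{1}{2} \left(- \frac{1}{5}\right) \left(-5\right)}\right) 2 f \left(-1\right) 3 = \left(f + f \frac{1}{\frac{1}{2}}\right) 2 f \left(-1\right) 3 = \left(f + f 2\right) 2 f \left(-1\right) 3 = \left(f + 2 f\right) 2 f \left(-1\right) 3 = 3 f 2 f \left(-1\right) 3 = 6 f^{2} \left(-1\right) 3 = - 6 f^{2} \cdot 3 = - 18 f^{2}$)
$\left(-11216 + 2311\right) + Y{\left(184,-164 \right)} = \left(-11216 + 2311\right) - 18 \cdot 184^{2} = -8905 - 609408 = -618313$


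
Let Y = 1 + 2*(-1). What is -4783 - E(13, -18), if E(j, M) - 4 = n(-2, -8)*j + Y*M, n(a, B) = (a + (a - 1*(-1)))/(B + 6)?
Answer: -9649/2 ≈ -4824.5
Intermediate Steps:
n(a, B) = (1 + 2*a)/(6 + B) (n(a, B) = (a + (a + 1))/(6 + B) = (a + (1 + a))/(6 + B) = (1 + 2*a)/(6 + B))
Y = -1 (Y = 1 - 2 = -1)
E(j, M) = 4 - M + 3*j/2 (E(j, M) = 4 + (((1 + 2*(-2))/(6 - 8))*j - M) = 4 + (((1 - 4)/(-2))*j - M) = 4 + ((-1/2*(-3))*j - M) = 4 + (3*j/2 - M) = 4 + (-M + 3*j/2) = 4 - M + 3*j/2)
-4783 - E(13, -18) = -4783 - (4 - 1*(-18) + (3/2)*13) = -4783 - (4 + 18 + 39/2) = -4783 - 1*83/2 = -4783 - 83/2 = -9649/2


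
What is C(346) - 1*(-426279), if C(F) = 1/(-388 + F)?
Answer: 17903717/42 ≈ 4.2628e+5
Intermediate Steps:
C(346) - 1*(-426279) = 1/(-388 + 346) - 1*(-426279) = 1/(-42) + 426279 = -1/42 + 426279 = 17903717/42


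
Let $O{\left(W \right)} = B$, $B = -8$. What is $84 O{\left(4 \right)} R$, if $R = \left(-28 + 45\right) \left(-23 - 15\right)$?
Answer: $434112$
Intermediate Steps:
$O{\left(W \right)} = -8$
$R = -646$ ($R = 17 \left(-38\right) = -646$)
$84 O{\left(4 \right)} R = 84 \left(-8\right) \left(-646\right) = \left(-672\right) \left(-646\right) = 434112$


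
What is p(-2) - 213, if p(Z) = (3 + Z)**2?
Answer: -212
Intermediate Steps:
p(-2) - 213 = (3 - 2)**2 - 213 = 1**2 - 213 = 1 - 213 = -212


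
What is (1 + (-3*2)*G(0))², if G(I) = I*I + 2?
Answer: 121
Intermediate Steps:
G(I) = 2 + I² (G(I) = I² + 2 = 2 + I²)
(1 + (-3*2)*G(0))² = (1 + (-3*2)*(2 + 0²))² = (1 - 6*(2 + 0))² = (1 - 6*2)² = (1 - 12)² = (-11)² = 121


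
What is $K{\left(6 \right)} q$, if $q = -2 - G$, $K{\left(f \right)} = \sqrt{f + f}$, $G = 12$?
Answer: $- 28 \sqrt{3} \approx -48.497$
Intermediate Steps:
$K{\left(f \right)} = \sqrt{2} \sqrt{f}$ ($K{\left(f \right)} = \sqrt{2 f} = \sqrt{2} \sqrt{f}$)
$q = -14$ ($q = -2 - 12 = -14$)
$K{\left(6 \right)} q = \sqrt{2} \sqrt{6} \left(-14\right) = 2 \sqrt{3} \left(-14\right) = - 28 \sqrt{3}$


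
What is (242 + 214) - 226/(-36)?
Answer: 8321/18 ≈ 462.28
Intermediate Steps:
(242 + 214) - 226/(-36) = 456 - 226*(-1/36) = 456 + 113/18 = 8321/18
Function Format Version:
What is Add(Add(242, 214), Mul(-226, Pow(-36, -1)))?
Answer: Rational(8321, 18) ≈ 462.28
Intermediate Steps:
Add(Add(242, 214), Mul(-226, Pow(-36, -1))) = Add(456, Mul(-226, Rational(-1, 36))) = Add(456, Rational(113, 18)) = Rational(8321, 18)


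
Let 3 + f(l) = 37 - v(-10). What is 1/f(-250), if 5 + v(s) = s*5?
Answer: 1/89 ≈ 0.011236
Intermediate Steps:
v(s) = -5 + 5*s (v(s) = -5 + s*5 = -5 + 5*s)
f(l) = 89 (f(l) = -3 + (37 - (-5 + 5*(-10))) = -3 + (37 - (-5 - 50)) = -3 + (37 - 1*(-55)) = -3 + (37 + 55) = -3 + 92 = 89)
1/f(-250) = 1/89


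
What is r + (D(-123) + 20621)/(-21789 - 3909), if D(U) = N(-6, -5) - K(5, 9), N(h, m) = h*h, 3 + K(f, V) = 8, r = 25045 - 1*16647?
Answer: 35965192/4283 ≈ 8397.2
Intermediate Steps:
r = 8398 (r = 25045 - 16647 = 8398)
K(f, V) = 5 (K(f, V) = -3 + 8 = 5)
N(h, m) = h²
D(U) = 31 (D(U) = (-6)² - 1*5 = 36 - 5 = 31)
r + (D(-123) + 20621)/(-21789 - 3909) = 8398 + (31 + 20621)/(-21789 - 3909) = 8398 + 20652/(-25698) = 8398 + 20652*(-1/25698) = 8398 - 3442/4283 = 35965192/4283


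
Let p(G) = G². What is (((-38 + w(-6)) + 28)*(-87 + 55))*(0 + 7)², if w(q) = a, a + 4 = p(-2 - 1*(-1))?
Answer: 20384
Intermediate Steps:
a = -3 (a = -4 + (-2 - 1*(-1))² = -4 + (-2 + 1)² = -4 + (-1)² = -4 + 1 = -3)
w(q) = -3
(((-38 + w(-6)) + 28)*(-87 + 55))*(0 + 7)² = (((-38 - 3) + 28)*(-87 + 55))*(0 + 7)² = ((-41 + 28)*(-32))*7² = -13*(-32)*49 = 416*49 = 20384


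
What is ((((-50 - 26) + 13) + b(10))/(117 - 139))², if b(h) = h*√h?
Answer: 4969/484 - 315*√10/121 ≈ 2.0342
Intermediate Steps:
b(h) = h^(3/2)
((((-50 - 26) + 13) + b(10))/(117 - 139))² = ((((-50 - 26) + 13) + 10^(3/2))/(117 - 139))² = (((-76 + 13) + 10*√10)/(-22))² = ((-63 + 10*√10)*(-1/22))² = (63/22 - 5*√10/11)²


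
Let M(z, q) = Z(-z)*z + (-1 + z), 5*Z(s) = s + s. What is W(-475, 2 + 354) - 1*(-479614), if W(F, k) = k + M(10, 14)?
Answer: 479939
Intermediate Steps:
Z(s) = 2*s/5 (Z(s) = (s + s)/5 = (2*s)/5 = 2*s/5)
M(z, q) = -1 + z - 2*z²/5 (M(z, q) = (2*(-z)/5)*z + (-1 + z) = (-2*z/5)*z + (-1 + z) = -2*z²/5 + (-1 + z) = -1 + z - 2*z²/5)
W(F, k) = -31 + k (W(F, k) = k + (-1 + 10 - ⅖*10²) = k + (-1 + 10 - ⅖*100) = k + (-1 + 10 - 40) = k - 31 = -31 + k)
W(-475, 2 + 354) - 1*(-479614) = (-31 + (2 + 354)) - 1*(-479614) = (-31 + 356) + 479614 = 325 + 479614 = 479939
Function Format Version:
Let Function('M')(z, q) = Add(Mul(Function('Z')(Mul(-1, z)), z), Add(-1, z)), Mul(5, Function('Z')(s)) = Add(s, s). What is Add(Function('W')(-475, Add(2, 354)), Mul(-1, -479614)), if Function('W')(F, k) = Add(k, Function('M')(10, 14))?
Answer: 479939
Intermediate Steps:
Function('Z')(s) = Mul(Rational(2, 5), s) (Function('Z')(s) = Mul(Rational(1, 5), Add(s, s)) = Mul(Rational(1, 5), Mul(2, s)) = Mul(Rational(2, 5), s))
Function('M')(z, q) = Add(-1, z, Mul(Rational(-2, 5), Pow(z, 2))) (Function('M')(z, q) = Add(Mul(Mul(Rational(2, 5), Mul(-1, z)), z), Add(-1, z)) = Add(Mul(Mul(Rational(-2, 5), z), z), Add(-1, z)) = Add(Mul(Rational(-2, 5), Pow(z, 2)), Add(-1, z)) = Add(-1, z, Mul(Rational(-2, 5), Pow(z, 2))))
Function('W')(F, k) = Add(-31, k) (Function('W')(F, k) = Add(k, Add(-1, 10, Mul(Rational(-2, 5), Pow(10, 2)))) = Add(k, Add(-1, 10, Mul(Rational(-2, 5), 100))) = Add(k, Add(-1, 10, -40)) = Add(k, -31) = Add(-31, k))
Add(Function('W')(-475, Add(2, 354)), Mul(-1, -479614)) = Add(Add(-31, Add(2, 354)), Mul(-1, -479614)) = Add(Add(-31, 356), 479614) = Add(325, 479614) = 479939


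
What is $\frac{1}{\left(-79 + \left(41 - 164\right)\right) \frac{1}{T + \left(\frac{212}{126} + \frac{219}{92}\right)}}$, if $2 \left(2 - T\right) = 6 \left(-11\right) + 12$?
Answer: $- \frac{191633}{1170792} \approx -0.16368$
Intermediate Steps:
$T = 29$ ($T = 2 - \frac{6 \left(-11\right) + 12}{2} = 2 - \frac{-66 + 12}{2} = 2 - -27 = 2 + 27 = 29$)
$\frac{1}{\left(-79 + \left(41 - 164\right)\right) \frac{1}{T + \left(\frac{212}{126} + \frac{219}{92}\right)}} = \frac{1}{\left(-79 + \left(41 - 164\right)\right) \frac{1}{29 + \left(\frac{212}{126} + \frac{219}{92}\right)}} = \frac{1}{\left(-79 - 123\right) \frac{1}{29 + \left(212 \cdot \frac{1}{126} + 219 \cdot \frac{1}{92}\right)}} = \frac{1}{\left(-202\right) \frac{1}{29 + \left(\frac{106}{63} + \frac{219}{92}\right)}} = \frac{1}{\left(-202\right) \frac{1}{29 + \frac{23549}{5796}}} = \frac{1}{\left(-202\right) \frac{1}{\frac{191633}{5796}}} = \frac{1}{\left(-202\right) \frac{5796}{191633}} = \frac{1}{- \frac{1170792}{191633}} = - \frac{191633}{1170792}$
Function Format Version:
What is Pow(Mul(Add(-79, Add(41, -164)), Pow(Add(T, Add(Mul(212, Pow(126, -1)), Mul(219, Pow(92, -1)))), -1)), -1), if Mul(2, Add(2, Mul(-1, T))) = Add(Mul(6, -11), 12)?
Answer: Rational(-191633, 1170792) ≈ -0.16368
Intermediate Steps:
T = 29 (T = Add(2, Mul(Rational(-1, 2), Add(Mul(6, -11), 12))) = Add(2, Mul(Rational(-1, 2), Add(-66, 12))) = Add(2, Mul(Rational(-1, 2), -54)) = Add(2, 27) = 29)
Pow(Mul(Add(-79, Add(41, -164)), Pow(Add(T, Add(Mul(212, Pow(126, -1)), Mul(219, Pow(92, -1)))), -1)), -1) = Pow(Mul(Add(-79, Add(41, -164)), Pow(Add(29, Add(Mul(212, Pow(126, -1)), Mul(219, Pow(92, -1)))), -1)), -1) = Pow(Mul(Add(-79, -123), Pow(Add(29, Add(Mul(212, Rational(1, 126)), Mul(219, Rational(1, 92)))), -1)), -1) = Pow(Mul(-202, Pow(Add(29, Add(Rational(106, 63), Rational(219, 92))), -1)), -1) = Pow(Mul(-202, Pow(Add(29, Rational(23549, 5796)), -1)), -1) = Pow(Mul(-202, Pow(Rational(191633, 5796), -1)), -1) = Pow(Mul(-202, Rational(5796, 191633)), -1) = Pow(Rational(-1170792, 191633), -1) = Rational(-191633, 1170792)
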